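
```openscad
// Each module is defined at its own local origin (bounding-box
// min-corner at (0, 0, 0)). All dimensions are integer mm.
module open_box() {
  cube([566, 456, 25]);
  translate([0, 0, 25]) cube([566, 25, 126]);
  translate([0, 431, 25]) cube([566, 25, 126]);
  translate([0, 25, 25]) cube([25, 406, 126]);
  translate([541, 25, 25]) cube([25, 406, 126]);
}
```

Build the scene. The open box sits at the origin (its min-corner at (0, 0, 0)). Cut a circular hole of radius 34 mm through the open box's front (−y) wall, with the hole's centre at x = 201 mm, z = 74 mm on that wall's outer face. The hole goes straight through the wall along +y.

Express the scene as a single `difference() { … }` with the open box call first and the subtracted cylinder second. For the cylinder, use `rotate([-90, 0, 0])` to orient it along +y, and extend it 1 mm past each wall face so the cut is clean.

difference() {
  open_box();
  translate([201, -1, 74]) rotate([-90, 0, 0]) cylinder(h = 27, r = 34);
}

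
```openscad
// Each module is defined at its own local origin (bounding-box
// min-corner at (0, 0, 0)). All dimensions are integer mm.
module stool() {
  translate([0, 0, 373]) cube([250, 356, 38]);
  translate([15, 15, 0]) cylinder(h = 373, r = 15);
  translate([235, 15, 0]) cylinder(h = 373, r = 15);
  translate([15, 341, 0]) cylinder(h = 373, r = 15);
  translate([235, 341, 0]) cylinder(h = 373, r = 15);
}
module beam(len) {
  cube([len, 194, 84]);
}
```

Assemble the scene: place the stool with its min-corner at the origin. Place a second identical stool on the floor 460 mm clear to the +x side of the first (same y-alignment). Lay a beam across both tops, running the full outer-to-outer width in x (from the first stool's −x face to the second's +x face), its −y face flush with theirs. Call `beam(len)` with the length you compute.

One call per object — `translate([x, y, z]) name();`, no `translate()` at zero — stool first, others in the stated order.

stool();
translate([710, 0, 0]) stool();
translate([0, 0, 411]) beam(960);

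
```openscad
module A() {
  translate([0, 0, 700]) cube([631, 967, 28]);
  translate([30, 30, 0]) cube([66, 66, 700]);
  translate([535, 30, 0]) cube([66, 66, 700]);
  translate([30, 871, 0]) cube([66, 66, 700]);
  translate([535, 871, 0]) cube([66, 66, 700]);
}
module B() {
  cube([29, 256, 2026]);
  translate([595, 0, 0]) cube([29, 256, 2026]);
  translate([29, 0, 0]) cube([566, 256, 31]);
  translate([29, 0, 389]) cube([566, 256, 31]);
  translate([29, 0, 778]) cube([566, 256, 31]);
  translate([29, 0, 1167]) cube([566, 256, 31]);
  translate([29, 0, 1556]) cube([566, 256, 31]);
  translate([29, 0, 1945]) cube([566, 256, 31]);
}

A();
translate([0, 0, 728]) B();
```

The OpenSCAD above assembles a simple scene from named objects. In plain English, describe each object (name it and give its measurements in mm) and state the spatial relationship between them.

A is a table: top 631 mm (x) × 967 mm (y), 28 mm thick, upper face at z = 728 mm, on four 66×66 mm square legs, each inset 30 mm from the nearest pair of top edges, running from z = 0 to the bottom of the top.

B is a bookshelf 624 mm wide overall, 256 mm deep and 2026 mm tall. The two sides are 29 mm thick vertical panels. 6 horizontal shelves of 31 mm thickness span between the inner faces of the sides; the lowest shelf sits on the floor and shelves are stacked with a clear vertical gap of 358 mm between each pair.

The bookshelf is on top of the table.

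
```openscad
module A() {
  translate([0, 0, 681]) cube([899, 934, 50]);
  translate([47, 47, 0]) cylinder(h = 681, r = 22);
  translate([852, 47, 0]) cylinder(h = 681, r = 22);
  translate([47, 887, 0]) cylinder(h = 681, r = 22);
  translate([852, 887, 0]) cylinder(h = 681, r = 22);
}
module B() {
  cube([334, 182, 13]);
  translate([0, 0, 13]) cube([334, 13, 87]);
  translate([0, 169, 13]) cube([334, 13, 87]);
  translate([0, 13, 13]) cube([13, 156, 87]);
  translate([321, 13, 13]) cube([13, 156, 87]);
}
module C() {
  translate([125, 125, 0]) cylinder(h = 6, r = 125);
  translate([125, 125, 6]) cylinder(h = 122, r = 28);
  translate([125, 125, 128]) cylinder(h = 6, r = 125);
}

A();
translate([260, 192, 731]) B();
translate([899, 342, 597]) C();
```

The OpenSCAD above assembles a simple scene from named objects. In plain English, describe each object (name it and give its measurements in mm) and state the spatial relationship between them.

A is a table: top 899 mm (x) × 934 mm (y), 50 mm thick, upper face at z = 731 mm, on four round legs of 44 mm diameter, each leg's bounding box inset 25 mm from the nearest pair of top edges, running from z = 0 to the bottom of the top.

B is an open storage box with external size 334×182×100 mm and wall thickness 13 mm (the base is also 13 mm thick). The base covers the whole footprint; the four walls stand on the base, with the y-facing walls full-width and the x-facing walls fitting between their inner faces.

C is a spool: two coaxial disc flanges of radius 125 mm and thickness 6 mm, joined by a core cylinder of radius 28 mm and height 122 mm. The lower flange rests on z = 0 and the three cylinders share a vertical axis.

The open box is on top of the table. The spool is beside the table with their tops flush at z = 731.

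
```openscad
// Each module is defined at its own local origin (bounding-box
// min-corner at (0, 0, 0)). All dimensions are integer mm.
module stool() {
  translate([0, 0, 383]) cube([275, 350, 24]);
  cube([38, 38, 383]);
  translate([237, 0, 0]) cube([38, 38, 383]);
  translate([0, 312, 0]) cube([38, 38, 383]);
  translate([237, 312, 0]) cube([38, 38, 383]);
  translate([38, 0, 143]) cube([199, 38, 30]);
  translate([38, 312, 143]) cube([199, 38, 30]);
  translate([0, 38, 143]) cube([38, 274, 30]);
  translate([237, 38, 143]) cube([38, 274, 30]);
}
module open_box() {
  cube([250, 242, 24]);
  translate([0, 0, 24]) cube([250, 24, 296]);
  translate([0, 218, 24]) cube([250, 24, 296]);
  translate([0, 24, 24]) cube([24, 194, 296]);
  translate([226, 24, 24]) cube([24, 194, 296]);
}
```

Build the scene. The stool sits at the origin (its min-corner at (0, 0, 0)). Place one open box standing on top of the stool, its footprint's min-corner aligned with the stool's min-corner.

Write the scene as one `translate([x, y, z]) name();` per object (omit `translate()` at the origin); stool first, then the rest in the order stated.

stool();
translate([0, 0, 407]) open_box();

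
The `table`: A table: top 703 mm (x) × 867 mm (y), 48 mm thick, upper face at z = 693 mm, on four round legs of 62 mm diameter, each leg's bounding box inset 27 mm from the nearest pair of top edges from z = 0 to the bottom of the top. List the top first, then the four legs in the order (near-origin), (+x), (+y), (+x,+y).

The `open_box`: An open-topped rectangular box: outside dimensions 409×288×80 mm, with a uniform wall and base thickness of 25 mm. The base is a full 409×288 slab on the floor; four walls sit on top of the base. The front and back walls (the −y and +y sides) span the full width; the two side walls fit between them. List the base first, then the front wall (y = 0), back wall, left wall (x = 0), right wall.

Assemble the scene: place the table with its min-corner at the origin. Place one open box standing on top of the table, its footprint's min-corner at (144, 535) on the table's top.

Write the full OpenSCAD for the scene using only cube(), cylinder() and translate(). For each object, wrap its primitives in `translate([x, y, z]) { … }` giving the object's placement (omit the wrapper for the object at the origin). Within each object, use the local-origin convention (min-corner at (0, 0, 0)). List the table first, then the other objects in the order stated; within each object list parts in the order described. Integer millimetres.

translate([0, 0, 645]) cube([703, 867, 48]);
translate([58, 58, 0]) cylinder(h = 645, r = 31);
translate([645, 58, 0]) cylinder(h = 645, r = 31);
translate([58, 809, 0]) cylinder(h = 645, r = 31);
translate([645, 809, 0]) cylinder(h = 645, r = 31);
translate([144, 535, 693]) {
  cube([409, 288, 25]);
  translate([0, 0, 25]) cube([409, 25, 55]);
  translate([0, 263, 25]) cube([409, 25, 55]);
  translate([0, 25, 25]) cube([25, 238, 55]);
  translate([384, 25, 25]) cube([25, 238, 55]);
}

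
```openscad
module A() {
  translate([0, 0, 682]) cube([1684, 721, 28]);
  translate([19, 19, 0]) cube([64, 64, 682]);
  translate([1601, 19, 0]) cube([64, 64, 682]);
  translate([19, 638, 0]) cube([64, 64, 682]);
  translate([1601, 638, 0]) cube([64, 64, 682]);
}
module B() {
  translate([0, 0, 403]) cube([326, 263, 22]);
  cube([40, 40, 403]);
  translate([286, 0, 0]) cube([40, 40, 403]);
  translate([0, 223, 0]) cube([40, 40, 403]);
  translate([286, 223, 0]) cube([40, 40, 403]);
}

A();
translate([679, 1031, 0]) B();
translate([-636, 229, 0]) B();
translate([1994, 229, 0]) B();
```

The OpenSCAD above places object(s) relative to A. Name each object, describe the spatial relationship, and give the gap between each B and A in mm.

A is a table. B is a stool. Three stools sit around the table at the +y, −x, +x sides. The gap between each stool and the table is 310 mm.

Each stool's nearest face is 310 mm from the table's bounding box.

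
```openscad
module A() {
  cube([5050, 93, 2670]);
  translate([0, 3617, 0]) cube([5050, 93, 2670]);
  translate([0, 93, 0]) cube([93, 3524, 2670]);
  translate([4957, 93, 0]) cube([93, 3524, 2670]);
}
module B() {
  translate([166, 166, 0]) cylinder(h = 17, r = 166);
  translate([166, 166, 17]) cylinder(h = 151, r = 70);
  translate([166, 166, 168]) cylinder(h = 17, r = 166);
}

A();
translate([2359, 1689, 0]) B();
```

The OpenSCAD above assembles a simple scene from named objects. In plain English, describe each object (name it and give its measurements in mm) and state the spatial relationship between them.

A is a box-shaped house frame (walls only): outside footprint 5050×3710 mm, wall height 2670 mm, wall thickness 93 mm. The two y-facing walls run the full x-width; the two x-facing walls fit between the inner faces of the y-facing walls.

B is a spool: two coaxial disc flanges of radius 166 mm and thickness 17 mm, joined by a core cylinder of radius 70 mm and height 151 mm. The lower flange rests on z = 0 and the three cylinders share a vertical axis.

The spool sits inside the house frame, centred.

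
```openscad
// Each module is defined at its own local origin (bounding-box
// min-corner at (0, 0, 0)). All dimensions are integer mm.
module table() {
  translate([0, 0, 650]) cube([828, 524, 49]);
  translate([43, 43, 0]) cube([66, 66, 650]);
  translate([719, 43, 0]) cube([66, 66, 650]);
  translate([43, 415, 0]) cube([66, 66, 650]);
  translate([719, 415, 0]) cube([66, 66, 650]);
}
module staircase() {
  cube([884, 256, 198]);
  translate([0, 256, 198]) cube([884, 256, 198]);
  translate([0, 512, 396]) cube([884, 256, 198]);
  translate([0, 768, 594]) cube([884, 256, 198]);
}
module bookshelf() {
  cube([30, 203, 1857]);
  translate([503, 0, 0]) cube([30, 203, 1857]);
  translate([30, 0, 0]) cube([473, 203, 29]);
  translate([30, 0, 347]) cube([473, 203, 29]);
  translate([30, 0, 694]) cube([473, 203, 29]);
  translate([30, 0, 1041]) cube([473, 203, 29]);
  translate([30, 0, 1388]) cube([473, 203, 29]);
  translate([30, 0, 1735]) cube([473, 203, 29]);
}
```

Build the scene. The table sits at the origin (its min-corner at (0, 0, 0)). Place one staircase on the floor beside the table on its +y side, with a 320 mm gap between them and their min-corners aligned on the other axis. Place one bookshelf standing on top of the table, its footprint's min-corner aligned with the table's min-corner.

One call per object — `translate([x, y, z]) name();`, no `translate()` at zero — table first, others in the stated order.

table();
translate([0, 844, 0]) staircase();
translate([0, 0, 699]) bookshelf();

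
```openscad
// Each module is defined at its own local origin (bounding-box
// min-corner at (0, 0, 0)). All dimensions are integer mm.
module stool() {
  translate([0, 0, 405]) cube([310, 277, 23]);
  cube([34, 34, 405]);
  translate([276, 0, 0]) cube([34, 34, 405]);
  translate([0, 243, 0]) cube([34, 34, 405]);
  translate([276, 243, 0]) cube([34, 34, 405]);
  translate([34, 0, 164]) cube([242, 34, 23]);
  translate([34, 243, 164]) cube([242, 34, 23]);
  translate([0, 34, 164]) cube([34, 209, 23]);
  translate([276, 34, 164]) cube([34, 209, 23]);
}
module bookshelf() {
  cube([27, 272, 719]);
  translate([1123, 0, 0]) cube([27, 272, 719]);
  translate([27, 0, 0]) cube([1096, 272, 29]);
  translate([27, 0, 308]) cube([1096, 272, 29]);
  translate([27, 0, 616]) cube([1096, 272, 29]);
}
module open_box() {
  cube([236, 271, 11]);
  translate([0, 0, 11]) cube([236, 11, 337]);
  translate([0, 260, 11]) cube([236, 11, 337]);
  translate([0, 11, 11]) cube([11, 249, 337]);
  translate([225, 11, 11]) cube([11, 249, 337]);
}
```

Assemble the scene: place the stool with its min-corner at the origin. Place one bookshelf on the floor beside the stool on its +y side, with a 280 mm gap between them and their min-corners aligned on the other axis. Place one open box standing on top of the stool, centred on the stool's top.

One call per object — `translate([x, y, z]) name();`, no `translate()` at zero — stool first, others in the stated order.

stool();
translate([0, 557, 0]) bookshelf();
translate([37, 3, 428]) open_box();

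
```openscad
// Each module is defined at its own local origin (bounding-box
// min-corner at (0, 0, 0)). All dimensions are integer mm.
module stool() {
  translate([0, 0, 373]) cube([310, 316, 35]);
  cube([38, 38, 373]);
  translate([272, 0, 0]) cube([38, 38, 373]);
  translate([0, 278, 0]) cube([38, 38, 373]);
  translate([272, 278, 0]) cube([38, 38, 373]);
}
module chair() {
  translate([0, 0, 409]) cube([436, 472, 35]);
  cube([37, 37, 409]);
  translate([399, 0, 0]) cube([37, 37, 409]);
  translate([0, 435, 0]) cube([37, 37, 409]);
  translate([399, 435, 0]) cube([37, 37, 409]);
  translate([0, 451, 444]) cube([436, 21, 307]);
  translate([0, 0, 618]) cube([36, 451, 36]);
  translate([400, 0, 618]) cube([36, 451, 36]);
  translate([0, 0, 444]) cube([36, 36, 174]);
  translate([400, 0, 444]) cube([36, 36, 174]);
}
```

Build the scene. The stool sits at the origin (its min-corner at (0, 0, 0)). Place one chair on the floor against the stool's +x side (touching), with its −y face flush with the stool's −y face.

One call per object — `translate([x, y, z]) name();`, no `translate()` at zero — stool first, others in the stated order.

stool();
translate([310, 0, 0]) chair();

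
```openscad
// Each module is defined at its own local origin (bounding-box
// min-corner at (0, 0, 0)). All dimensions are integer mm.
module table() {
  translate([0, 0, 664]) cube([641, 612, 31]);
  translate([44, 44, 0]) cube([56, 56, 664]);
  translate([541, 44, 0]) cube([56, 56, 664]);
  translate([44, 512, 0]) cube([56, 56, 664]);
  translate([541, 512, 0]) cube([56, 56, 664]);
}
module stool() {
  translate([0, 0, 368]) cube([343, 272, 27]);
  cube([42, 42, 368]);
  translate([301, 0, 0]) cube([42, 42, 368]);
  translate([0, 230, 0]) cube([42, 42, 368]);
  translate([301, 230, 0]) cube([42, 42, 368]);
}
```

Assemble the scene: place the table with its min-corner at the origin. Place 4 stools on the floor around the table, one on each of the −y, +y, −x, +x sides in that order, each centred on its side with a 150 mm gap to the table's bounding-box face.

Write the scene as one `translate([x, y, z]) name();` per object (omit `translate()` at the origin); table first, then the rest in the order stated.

table();
translate([149, -422, 0]) stool();
translate([149, 762, 0]) stool();
translate([-493, 170, 0]) stool();
translate([791, 170, 0]) stool();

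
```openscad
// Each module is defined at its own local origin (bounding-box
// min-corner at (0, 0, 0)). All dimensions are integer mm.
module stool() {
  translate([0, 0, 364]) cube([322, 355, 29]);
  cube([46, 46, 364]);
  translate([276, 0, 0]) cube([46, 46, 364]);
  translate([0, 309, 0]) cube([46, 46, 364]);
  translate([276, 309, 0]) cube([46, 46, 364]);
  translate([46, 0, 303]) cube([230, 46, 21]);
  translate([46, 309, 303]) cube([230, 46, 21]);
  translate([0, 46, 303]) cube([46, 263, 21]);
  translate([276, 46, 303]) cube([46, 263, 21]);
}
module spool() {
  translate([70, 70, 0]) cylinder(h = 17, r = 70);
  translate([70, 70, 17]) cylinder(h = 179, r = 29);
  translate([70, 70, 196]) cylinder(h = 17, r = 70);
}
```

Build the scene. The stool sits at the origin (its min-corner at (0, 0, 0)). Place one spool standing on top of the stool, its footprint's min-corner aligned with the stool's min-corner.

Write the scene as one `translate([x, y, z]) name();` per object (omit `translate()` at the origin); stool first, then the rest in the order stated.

stool();
translate([0, 0, 393]) spool();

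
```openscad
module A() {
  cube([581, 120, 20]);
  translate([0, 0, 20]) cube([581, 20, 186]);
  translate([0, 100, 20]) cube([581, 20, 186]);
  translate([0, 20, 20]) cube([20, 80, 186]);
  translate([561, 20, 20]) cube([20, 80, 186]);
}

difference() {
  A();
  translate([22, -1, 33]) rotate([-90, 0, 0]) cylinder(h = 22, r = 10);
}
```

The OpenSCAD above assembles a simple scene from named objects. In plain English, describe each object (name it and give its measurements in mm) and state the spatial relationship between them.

A is an open-topped rectangular box: outside dimensions 581×120×206 mm, with a uniform wall and base thickness of 20 mm. The base is a full 581×120 slab on the floor; four walls sit on top of the base. The front and back walls (the −y and +y sides) span the full width; the two side walls fit between them.

The open box has a circular hole of radius 10 mm through its front wall, centred at (x = 22, z = 33).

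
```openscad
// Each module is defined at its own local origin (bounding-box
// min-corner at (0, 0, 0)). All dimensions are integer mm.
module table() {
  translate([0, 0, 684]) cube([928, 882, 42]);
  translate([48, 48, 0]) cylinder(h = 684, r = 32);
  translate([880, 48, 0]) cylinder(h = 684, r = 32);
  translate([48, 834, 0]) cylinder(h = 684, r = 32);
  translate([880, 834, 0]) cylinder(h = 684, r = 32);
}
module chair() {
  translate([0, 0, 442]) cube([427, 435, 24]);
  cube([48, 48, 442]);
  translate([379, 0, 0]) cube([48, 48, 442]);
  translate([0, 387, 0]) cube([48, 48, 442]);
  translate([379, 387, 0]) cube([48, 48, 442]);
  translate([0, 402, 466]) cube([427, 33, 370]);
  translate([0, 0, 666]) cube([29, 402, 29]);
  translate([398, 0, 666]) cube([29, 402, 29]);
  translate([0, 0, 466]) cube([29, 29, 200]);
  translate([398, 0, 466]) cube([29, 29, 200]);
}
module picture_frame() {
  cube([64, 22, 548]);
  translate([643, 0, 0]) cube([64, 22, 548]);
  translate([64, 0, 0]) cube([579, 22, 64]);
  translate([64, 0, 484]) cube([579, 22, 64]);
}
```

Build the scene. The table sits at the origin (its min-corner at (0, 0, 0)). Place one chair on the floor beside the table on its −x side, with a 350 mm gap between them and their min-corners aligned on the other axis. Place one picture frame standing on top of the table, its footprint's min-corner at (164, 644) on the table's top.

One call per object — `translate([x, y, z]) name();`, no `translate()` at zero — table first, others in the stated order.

table();
translate([-777, 0, 0]) chair();
translate([164, 644, 726]) picture_frame();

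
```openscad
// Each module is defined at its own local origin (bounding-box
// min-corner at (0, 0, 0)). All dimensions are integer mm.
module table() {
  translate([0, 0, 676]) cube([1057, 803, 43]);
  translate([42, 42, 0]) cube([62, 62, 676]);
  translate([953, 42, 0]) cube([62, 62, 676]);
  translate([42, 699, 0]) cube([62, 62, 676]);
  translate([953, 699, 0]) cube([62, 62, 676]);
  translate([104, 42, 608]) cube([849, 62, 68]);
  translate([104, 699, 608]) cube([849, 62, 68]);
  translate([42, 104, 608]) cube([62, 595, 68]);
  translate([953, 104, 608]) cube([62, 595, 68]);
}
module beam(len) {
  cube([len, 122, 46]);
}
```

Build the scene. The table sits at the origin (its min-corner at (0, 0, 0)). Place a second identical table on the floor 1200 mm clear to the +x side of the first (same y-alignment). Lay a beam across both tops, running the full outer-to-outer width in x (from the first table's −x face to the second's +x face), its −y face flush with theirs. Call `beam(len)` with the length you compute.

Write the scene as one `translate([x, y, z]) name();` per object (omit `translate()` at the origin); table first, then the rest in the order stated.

table();
translate([2257, 0, 0]) table();
translate([0, 0, 719]) beam(3314);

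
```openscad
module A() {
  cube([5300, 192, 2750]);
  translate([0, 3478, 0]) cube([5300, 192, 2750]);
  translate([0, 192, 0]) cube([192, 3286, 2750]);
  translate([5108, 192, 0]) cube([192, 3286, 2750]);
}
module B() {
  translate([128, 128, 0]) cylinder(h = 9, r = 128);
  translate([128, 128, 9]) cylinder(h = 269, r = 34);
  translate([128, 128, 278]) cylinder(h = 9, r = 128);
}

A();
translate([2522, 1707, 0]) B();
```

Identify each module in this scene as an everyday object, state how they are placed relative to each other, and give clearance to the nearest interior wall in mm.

A is a house frame. B is a spool. The spool sits inside the house frame, centred. The clearance to the nearest interior wall is 1515 mm.

Clearances: x = 2330, y = 1515; minimum 1515 mm.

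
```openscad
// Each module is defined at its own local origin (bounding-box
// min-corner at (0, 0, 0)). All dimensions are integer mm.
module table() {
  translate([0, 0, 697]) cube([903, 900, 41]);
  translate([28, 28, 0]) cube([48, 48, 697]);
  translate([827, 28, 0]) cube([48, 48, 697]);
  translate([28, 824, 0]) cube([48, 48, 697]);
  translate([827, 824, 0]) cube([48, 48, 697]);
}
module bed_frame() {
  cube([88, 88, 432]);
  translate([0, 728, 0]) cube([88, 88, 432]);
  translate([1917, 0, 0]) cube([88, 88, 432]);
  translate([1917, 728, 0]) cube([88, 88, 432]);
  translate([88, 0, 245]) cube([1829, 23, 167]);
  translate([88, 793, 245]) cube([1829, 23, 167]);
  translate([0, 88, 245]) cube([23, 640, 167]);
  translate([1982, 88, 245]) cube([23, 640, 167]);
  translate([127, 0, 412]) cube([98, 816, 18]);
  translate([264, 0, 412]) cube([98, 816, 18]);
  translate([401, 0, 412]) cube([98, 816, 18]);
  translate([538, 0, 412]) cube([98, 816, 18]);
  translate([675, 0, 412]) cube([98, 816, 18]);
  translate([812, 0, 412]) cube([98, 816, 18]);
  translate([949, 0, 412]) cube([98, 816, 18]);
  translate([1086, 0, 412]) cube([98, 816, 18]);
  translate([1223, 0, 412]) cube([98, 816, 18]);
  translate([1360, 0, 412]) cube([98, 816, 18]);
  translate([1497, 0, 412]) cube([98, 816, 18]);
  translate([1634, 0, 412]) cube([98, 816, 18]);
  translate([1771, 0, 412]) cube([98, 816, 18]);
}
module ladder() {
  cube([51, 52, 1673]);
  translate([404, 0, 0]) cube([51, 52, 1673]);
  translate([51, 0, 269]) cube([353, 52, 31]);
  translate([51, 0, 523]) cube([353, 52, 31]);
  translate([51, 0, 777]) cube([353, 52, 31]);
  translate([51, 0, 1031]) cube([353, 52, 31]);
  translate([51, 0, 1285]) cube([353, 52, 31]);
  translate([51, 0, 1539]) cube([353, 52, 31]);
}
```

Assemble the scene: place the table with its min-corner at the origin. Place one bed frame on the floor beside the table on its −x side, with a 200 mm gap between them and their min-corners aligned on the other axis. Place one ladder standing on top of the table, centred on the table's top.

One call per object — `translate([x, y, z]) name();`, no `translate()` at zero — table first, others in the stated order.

table();
translate([-2205, 0, 0]) bed_frame();
translate([224, 424, 738]) ladder();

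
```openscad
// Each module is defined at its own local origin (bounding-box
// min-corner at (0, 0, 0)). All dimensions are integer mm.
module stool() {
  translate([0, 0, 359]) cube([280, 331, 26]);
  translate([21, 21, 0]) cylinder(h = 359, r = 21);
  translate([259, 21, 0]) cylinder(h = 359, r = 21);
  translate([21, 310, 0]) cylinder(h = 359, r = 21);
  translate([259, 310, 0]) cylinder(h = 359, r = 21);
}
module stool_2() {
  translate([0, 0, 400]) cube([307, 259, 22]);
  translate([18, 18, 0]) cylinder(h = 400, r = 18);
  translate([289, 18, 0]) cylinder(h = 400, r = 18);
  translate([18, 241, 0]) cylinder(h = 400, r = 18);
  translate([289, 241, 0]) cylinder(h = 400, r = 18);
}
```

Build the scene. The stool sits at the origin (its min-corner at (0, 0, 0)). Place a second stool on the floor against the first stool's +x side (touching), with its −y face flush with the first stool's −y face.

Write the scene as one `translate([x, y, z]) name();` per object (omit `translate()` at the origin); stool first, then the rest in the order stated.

stool();
translate([280, 0, 0]) stool_2();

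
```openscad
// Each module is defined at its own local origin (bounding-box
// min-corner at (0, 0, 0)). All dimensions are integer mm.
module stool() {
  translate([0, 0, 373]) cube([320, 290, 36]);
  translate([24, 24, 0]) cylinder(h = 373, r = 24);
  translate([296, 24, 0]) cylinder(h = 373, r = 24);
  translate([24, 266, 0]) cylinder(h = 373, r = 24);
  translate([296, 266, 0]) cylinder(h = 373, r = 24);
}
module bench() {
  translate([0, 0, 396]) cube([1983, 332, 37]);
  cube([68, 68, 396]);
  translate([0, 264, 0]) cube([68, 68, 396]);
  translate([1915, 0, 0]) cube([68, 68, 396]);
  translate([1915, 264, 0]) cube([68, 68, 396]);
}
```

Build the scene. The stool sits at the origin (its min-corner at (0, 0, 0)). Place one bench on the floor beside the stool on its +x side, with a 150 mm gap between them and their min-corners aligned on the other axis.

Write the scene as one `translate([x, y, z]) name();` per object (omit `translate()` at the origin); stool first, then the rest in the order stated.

stool();
translate([470, 0, 0]) bench();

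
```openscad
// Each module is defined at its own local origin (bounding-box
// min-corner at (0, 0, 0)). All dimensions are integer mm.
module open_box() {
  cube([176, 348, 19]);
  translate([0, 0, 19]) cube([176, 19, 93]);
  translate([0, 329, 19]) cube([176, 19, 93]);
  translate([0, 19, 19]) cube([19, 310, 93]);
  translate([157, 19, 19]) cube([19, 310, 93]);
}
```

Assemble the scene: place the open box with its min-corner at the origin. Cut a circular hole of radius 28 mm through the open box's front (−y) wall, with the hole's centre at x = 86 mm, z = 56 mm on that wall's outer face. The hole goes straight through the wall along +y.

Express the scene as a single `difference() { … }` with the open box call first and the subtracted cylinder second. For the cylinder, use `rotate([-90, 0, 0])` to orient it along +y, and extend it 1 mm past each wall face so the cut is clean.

difference() {
  open_box();
  translate([86, -1, 56]) rotate([-90, 0, 0]) cylinder(h = 21, r = 28);
}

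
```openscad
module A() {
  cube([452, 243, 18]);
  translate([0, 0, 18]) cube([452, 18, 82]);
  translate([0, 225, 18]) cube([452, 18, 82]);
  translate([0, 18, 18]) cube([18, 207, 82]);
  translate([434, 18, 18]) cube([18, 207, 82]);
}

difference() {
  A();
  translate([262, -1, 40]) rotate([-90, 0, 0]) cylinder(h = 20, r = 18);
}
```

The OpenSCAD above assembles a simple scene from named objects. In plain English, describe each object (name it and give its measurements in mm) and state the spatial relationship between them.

A is an open storage box with external size 452×243×100 mm and wall thickness 18 mm (the base is also 18 mm thick). The base covers the whole footprint; the four walls stand on the base, with the y-facing walls full-width and the x-facing walls fitting between their inner faces.

The open box has a circular hole of radius 18 mm through its front wall, centred at (x = 262, z = 40).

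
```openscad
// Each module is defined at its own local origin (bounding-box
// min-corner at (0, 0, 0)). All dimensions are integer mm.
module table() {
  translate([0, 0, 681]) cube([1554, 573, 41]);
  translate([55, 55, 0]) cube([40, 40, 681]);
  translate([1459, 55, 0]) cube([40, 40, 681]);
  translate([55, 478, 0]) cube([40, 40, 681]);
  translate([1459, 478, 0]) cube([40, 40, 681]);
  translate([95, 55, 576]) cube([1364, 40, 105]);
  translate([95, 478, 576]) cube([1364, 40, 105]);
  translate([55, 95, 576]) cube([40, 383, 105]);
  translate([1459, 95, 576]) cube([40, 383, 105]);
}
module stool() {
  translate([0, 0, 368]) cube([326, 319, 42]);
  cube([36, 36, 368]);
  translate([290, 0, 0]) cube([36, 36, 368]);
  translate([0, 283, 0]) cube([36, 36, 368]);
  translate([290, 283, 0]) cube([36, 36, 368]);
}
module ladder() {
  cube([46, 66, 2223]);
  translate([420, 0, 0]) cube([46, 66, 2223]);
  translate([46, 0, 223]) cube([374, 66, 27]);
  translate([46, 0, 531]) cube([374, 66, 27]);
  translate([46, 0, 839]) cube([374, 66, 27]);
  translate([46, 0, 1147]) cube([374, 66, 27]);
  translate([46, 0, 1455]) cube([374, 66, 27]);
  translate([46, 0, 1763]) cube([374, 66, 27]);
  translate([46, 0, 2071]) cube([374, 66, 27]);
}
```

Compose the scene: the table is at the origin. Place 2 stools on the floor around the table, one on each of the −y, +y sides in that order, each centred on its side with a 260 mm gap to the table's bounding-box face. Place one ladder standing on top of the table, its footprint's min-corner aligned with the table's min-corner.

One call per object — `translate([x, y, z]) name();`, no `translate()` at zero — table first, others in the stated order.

table();
translate([614, -579, 0]) stool();
translate([614, 833, 0]) stool();
translate([0, 0, 722]) ladder();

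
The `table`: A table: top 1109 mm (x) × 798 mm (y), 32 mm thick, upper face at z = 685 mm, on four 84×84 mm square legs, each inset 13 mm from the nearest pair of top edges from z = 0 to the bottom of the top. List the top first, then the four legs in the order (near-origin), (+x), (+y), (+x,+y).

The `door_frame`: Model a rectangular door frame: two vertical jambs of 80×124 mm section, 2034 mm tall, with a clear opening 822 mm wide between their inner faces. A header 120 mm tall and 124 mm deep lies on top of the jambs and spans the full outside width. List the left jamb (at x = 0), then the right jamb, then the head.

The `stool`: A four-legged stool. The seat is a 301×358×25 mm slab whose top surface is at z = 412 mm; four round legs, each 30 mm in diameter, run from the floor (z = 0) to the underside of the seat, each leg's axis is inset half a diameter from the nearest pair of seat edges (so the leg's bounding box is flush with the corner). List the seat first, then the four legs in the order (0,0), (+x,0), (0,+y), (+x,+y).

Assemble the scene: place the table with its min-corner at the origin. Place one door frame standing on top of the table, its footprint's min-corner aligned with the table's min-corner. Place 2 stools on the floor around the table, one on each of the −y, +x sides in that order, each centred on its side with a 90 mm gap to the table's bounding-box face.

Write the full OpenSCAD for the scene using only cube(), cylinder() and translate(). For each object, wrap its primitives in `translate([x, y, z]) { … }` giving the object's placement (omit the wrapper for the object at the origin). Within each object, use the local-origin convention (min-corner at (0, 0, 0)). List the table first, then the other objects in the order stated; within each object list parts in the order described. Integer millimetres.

translate([0, 0, 653]) cube([1109, 798, 32]);
translate([13, 13, 0]) cube([84, 84, 653]);
translate([1012, 13, 0]) cube([84, 84, 653]);
translate([13, 701, 0]) cube([84, 84, 653]);
translate([1012, 701, 0]) cube([84, 84, 653]);
translate([0, 0, 685]) {
  cube([80, 124, 2034]);
  translate([902, 0, 0]) cube([80, 124, 2034]);
  translate([0, 0, 2034]) cube([982, 124, 120]);
}
translate([404, -448, 0]) {
  translate([0, 0, 387]) cube([301, 358, 25]);
  translate([15, 15, 0]) cylinder(h = 387, r = 15);
  translate([286, 15, 0]) cylinder(h = 387, r = 15);
  translate([15, 343, 0]) cylinder(h = 387, r = 15);
  translate([286, 343, 0]) cylinder(h = 387, r = 15);
}
translate([1199, 220, 0]) {
  translate([0, 0, 387]) cube([301, 358, 25]);
  translate([15, 15, 0]) cylinder(h = 387, r = 15);
  translate([286, 15, 0]) cylinder(h = 387, r = 15);
  translate([15, 343, 0]) cylinder(h = 387, r = 15);
  translate([286, 343, 0]) cylinder(h = 387, r = 15);
}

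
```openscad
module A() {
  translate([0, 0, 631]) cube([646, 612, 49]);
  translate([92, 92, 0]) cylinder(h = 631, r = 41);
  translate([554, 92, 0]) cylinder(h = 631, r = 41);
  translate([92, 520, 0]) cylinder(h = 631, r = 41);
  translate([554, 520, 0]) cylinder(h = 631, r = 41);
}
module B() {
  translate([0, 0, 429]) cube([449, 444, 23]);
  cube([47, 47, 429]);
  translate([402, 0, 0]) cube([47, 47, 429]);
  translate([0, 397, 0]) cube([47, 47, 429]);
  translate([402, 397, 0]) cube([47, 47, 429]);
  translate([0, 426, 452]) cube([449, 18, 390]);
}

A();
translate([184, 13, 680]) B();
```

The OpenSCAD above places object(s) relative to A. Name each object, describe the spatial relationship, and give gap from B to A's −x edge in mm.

A is a table. B is a chair. The chair is on top of the table. The gap from the chair to the table's −x edge is 184 mm.

The chair's min-x is at 184; the table's min-x is 0; gap = 184 mm.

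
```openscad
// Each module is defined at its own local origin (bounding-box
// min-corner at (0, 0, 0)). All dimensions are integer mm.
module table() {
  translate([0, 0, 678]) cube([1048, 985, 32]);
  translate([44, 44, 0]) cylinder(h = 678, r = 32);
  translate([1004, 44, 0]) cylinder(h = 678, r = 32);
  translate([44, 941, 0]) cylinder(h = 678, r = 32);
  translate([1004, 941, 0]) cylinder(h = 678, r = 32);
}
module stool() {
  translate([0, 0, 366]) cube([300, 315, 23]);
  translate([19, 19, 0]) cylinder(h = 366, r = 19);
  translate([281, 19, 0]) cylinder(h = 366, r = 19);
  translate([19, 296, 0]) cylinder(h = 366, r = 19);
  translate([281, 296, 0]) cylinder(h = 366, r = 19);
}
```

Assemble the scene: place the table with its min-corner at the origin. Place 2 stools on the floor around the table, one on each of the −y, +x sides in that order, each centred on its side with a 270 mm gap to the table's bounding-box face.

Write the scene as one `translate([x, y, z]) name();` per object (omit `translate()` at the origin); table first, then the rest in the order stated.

table();
translate([374, -585, 0]) stool();
translate([1318, 335, 0]) stool();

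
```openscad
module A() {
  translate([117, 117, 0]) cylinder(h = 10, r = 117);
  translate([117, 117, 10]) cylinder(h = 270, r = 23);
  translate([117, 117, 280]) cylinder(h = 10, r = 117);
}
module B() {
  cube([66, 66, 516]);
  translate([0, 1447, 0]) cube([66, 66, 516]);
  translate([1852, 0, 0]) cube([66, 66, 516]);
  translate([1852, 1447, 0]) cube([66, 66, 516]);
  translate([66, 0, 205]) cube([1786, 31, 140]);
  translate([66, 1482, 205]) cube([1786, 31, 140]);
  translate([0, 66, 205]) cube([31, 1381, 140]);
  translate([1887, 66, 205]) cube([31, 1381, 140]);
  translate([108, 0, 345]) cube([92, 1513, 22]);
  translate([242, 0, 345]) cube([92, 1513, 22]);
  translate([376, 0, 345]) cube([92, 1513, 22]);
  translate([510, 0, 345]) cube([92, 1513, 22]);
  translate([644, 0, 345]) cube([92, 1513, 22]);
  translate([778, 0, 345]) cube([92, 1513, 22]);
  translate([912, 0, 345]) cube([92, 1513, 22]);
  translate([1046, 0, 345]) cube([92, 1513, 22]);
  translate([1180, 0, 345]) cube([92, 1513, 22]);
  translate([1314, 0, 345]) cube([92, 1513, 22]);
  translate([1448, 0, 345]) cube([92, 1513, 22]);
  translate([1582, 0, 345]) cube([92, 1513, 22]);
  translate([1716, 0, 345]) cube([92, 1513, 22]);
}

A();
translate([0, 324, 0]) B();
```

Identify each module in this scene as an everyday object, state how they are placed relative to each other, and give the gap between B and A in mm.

A is a spool. B is a bed frame. The bed frame is on the floor beside the spool on its +y side. The gap between the bed frame and the spool is 90 mm.

The bed frame's nearest face is 90 mm from the spool's +y face.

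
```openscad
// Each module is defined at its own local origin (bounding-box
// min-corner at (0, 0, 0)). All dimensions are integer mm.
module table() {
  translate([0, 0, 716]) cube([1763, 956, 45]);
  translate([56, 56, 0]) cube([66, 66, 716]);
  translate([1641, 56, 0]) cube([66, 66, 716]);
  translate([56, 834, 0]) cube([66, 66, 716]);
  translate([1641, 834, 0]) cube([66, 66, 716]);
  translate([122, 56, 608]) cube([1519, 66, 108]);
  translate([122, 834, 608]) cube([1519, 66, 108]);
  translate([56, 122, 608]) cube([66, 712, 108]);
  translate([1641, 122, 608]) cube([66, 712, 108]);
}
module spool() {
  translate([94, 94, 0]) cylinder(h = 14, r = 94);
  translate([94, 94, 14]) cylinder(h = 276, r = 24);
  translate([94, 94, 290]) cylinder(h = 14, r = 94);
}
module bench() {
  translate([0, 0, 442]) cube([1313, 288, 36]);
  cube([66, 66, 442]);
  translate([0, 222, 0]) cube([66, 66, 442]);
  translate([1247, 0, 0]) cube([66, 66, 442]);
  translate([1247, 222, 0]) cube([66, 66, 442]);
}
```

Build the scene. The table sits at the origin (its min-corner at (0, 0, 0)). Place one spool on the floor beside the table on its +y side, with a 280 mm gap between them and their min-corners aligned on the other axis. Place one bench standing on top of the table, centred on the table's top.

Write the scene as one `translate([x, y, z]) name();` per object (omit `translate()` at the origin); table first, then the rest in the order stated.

table();
translate([0, 1236, 0]) spool();
translate([225, 334, 761]) bench();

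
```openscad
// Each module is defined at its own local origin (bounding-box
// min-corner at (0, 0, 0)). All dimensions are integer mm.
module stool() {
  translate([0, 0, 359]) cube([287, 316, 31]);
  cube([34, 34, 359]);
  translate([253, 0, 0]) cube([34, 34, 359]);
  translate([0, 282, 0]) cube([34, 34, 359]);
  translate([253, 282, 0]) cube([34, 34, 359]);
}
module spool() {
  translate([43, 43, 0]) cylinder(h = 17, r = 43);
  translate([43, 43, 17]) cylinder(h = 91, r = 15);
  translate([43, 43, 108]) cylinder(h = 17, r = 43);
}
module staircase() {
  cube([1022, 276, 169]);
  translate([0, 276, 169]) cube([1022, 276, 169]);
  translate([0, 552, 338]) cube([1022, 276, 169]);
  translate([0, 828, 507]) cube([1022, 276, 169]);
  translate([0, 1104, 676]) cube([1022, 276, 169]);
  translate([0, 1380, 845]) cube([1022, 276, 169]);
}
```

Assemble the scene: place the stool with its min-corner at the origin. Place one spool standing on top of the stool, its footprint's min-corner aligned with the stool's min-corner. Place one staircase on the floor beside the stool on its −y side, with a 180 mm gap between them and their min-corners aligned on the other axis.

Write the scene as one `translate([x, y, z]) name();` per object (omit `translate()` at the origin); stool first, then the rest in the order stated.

stool();
translate([0, 0, 390]) spool();
translate([0, -1836, 0]) staircase();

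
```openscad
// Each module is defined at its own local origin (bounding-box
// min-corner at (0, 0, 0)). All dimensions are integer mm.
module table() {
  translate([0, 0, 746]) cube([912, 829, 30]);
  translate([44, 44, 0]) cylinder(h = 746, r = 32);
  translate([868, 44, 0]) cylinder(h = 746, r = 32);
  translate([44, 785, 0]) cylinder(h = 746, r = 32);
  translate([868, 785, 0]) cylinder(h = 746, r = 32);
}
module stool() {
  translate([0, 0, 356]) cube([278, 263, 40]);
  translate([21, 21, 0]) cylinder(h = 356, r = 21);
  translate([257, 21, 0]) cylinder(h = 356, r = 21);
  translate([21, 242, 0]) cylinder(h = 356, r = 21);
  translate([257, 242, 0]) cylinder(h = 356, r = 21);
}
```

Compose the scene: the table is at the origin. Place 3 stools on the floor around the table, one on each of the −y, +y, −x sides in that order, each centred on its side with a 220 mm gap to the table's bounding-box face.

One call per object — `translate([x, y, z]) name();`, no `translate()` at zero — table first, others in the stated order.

table();
translate([317, -483, 0]) stool();
translate([317, 1049, 0]) stool();
translate([-498, 283, 0]) stool();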